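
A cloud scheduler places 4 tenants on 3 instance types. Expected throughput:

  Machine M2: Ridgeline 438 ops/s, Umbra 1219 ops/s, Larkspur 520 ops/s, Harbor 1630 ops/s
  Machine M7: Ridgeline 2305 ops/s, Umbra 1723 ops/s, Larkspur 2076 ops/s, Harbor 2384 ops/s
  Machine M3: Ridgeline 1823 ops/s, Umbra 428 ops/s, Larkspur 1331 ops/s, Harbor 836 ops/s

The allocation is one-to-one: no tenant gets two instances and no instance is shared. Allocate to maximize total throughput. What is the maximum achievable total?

Optimal: Harbor→Machine M2 (1630 ops/s), Larkspur→Machine M7 (2076 ops/s), Ridgeline→Machine M3 (1823 ops/s) — total 1630+2076+1823 = 5529 ops/s.
Row-greedy (each tenant in turn takes its best remaining instance) gives 4855 ops/s, worse by 674.

Maximum total: 5529 ops/s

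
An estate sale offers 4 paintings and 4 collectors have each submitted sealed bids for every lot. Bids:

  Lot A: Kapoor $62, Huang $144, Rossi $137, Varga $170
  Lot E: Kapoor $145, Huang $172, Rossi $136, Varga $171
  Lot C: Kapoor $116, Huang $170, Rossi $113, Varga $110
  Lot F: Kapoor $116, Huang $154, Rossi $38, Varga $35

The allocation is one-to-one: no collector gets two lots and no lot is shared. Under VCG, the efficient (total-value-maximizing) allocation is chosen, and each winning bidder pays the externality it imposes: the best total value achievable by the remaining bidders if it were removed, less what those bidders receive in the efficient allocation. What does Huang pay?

Efficient allocation: Kapoor→Lot F ($116), Huang→Lot C ($170), Rossi→Lot A ($137), Varga→Lot E ($171); total welfare W = $594.
Huang receives Lot C at value $170, so the others get W − 170 = $424.
Without Huang: best allocation of the remaining 3 bidders over all 4 lots is Kapoor→Lot E ($145), Rossi→Lot C ($113), Varga→Lot A ($170), total $428.
VCG payment = (others' best without Huang) − (others' welfare with Huang) = 428 − 424 = $4.

Huang pays $4.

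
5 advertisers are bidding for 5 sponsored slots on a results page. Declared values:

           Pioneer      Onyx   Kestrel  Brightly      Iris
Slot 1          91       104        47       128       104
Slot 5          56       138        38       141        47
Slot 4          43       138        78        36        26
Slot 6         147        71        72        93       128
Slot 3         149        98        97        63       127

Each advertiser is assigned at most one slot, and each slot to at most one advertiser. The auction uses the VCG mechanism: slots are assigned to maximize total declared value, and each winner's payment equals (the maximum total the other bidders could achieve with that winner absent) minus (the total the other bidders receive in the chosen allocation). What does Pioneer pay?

Efficient allocation: Pioneer→Slot 6 ($147), Onyx→Slot 4 ($138), Kestrel→Slot 3 ($97), Brightly→Slot 5 ($141), Iris→Slot 1 ($104); total welfare W = $627.
Pioneer receives Slot 6 at value $147, so the others get W − 147 = $480.
Without Pioneer: best allocation of the remaining 4 bidders over all 5 slots is Onyx→Slot 4 ($138), Kestrel→Slot 3 ($97), Brightly→Slot 5 ($141), Iris→Slot 6 ($128), total $504.
VCG payment = (others' best without Pioneer) − (others' welfare with Pioneer) = 504 − 480 = $24.

Pioneer pays $24.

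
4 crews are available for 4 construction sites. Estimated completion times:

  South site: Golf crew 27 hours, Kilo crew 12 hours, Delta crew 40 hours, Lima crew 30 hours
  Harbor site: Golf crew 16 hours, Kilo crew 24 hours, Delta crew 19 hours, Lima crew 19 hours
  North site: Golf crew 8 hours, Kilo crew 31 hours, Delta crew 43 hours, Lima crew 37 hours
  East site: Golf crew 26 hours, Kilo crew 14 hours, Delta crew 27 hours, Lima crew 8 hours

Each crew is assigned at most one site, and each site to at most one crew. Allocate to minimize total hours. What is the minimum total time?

Optimal: Golf crew→North site (8 hours), Kilo crew→South site (12 hours), Delta crew→Harbor site (19 hours), Lima crew→East site (8 hours) — total 8+12+19+8 = 47 hours.
Column-greedy (each site in turn goes to its cheapest remaining crew) gives 92 hours, worse by 45.
Every other assignment is strictly worse.

Minimum total: 47 hours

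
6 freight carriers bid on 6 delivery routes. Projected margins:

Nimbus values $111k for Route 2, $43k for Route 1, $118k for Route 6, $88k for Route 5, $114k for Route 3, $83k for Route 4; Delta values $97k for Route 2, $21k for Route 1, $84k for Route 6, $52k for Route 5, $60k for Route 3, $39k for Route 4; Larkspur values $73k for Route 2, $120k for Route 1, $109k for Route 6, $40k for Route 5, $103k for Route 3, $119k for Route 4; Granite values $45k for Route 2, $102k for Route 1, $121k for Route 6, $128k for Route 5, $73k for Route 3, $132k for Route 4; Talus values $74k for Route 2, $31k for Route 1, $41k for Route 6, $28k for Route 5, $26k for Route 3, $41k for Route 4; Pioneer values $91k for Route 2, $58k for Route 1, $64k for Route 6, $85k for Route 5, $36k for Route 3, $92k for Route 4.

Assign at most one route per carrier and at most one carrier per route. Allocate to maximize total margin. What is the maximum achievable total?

Optimal: Nimbus→Route 3 ($114k), Delta→Route 6 ($84k), Larkspur→Route 1 ($120k), Granite→Route 5 ($128k), Talus→Route 2 ($74k), Pioneer→Route 4 ($92k) — total 114+84+120+128+74+92 = $612k.
Max-entry greedy (repeatedly take the single best remaining cell) gives $578k, worse by 34.
No other one-to-one assignment exceeds $612k.

Max total: $612k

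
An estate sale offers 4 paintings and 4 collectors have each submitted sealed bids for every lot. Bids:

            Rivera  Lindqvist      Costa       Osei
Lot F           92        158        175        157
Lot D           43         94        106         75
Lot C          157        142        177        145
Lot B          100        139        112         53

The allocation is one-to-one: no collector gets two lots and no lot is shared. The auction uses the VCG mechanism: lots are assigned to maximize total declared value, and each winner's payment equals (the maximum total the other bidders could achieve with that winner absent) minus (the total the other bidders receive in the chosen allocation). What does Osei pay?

Osei pays $69.

Efficient allocation: Rivera→Lot C ($157), Lindqvist→Lot B ($139), Costa→Lot D ($106), Osei→Lot F ($157); total welfare W = $559.
Osei receives Lot F at value $157, so the others get W − 157 = $402.
Without Osei: best allocation of the remaining 3 bidders over all 4 lots is Rivera→Lot C ($157), Lindqvist→Lot B ($139), Costa→Lot F ($175), total $471.
VCG payment = (others' best without Osei) − (others' welfare with Osei) = 471 − 402 = $69.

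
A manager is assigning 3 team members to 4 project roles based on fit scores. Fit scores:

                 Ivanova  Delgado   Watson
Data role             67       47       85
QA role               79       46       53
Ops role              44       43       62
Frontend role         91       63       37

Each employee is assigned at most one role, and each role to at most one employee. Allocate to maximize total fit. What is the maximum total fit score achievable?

Optimal: Ivanova→QA role (79 pts), Delgado→Frontend role (63 pts), Watson→Data role (85 pts) — total 79+63+85 = 227 pts.
Column-greedy (each role in turn goes to its best remaining employee) gives 207 pts, worse by 20.
Next-best assignment: Ivanova→Frontend role, Delgado→QA role, Watson→Data role = 222 pts.
No other one-to-one assignment exceeds 227 pts.

Max total: 227 pts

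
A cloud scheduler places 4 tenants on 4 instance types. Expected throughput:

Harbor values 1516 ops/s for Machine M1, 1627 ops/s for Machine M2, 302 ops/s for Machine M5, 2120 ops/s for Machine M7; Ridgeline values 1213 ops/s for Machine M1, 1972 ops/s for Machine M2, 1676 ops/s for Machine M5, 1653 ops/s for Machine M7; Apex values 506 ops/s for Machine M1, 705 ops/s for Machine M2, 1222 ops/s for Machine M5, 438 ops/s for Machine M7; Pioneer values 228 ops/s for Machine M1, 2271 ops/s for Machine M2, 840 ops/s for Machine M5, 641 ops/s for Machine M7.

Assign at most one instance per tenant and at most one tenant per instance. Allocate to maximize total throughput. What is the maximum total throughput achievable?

Max total: 6826 ops/s

Optimal: Harbor→Machine M7 (2120 ops/s), Ridgeline→Machine M1 (1213 ops/s), Apex→Machine M5 (1222 ops/s), Pioneer→Machine M2 (2271 ops/s) — total 2120+1213+1222+2271 = 6826 ops/s.
Checked against all permutations: 6826 ops/s is optimal.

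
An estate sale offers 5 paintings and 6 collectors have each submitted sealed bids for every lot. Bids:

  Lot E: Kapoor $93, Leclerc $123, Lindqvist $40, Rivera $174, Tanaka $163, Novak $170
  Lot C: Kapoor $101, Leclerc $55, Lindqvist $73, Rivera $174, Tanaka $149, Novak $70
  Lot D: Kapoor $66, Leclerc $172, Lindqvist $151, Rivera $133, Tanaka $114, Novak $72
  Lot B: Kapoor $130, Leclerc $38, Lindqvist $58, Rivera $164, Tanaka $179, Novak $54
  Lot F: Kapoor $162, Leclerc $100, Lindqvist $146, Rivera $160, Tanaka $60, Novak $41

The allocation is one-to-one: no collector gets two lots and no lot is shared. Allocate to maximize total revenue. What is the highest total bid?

Maximum total: $857

Optimal: Novak→Lot E ($170), Rivera→Lot C ($174), Leclerc→Lot D ($172), Tanaka→Lot B ($179), Kapoor→Lot F ($162) — total 170+174+172+179+162 = $857.
Column-greedy (each lot in turn goes to its best remaining collector) gives $771, worse by 86.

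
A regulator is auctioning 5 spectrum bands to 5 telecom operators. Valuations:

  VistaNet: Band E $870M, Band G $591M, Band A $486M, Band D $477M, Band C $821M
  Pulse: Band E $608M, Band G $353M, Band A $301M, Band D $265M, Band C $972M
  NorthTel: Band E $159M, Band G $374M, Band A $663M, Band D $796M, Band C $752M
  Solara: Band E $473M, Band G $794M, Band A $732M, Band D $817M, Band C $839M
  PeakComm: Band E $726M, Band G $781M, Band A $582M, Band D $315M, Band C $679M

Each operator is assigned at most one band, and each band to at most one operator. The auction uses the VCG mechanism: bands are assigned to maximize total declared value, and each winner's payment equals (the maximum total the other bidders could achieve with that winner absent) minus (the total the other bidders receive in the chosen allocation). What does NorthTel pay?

NorthTel pays $85M.

Efficient allocation: VistaNet→Band E ($870M), Pulse→Band C ($972M), NorthTel→Band D ($796M), Solara→Band A ($732M), PeakComm→Band G ($781M); total welfare W = $4151M.
NorthTel receives Band D at value $796M, so the others get W − 796 = $3355M.
Without NorthTel: best allocation of the remaining 4 bidders over all 5 bands is VistaNet→Band E ($870M), Pulse→Band C ($972M), Solara→Band D ($817M), PeakComm→Band G ($781M), total $3440M.
VCG payment = (others' best without NorthTel) − (others' welfare with NorthTel) = 3440 − 3355 = $85M.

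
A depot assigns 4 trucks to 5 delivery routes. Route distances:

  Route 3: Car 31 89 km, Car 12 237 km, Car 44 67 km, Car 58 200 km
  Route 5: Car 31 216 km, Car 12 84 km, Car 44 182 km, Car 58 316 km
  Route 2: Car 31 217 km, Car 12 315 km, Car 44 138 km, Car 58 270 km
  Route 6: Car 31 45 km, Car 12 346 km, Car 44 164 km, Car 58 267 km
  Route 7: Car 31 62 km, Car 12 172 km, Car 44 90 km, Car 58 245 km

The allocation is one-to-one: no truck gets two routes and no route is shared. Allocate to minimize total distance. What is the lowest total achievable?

Minimum total: 419 km

This is the linear assignment problem.
Optimal: Car 31→Route 6 (45 km), Car 12→Route 5 (84 km), Car 44→Route 7 (90 km), Car 58→Route 3 (200 km) — total 45+84+90+200 = 419 km.
Swapping Car 58↔Car 12 (Car 58→Route 5 316 km, Car 12→Route 3 237 km) adds 269.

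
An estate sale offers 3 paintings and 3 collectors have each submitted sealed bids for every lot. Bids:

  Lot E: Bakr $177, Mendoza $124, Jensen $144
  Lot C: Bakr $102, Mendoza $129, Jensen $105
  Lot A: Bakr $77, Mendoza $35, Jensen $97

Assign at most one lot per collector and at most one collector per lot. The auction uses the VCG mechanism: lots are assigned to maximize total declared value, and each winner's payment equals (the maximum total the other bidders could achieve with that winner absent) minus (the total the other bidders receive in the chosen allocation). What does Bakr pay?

Bakr pays $47.

Efficient allocation: Bakr→Lot E ($177), Mendoza→Lot C ($129), Jensen→Lot A ($97); total welfare W = $403.
Bakr receives Lot E at value $177, so the others get W − 177 = $226.
Without Bakr: best allocation of the remaining 2 bidders over all 3 lots is Mendoza→Lot C ($129), Jensen→Lot E ($144), total $273.
VCG payment = (others' best without Bakr) − (others' welfare with Bakr) = 273 − 226 = $47.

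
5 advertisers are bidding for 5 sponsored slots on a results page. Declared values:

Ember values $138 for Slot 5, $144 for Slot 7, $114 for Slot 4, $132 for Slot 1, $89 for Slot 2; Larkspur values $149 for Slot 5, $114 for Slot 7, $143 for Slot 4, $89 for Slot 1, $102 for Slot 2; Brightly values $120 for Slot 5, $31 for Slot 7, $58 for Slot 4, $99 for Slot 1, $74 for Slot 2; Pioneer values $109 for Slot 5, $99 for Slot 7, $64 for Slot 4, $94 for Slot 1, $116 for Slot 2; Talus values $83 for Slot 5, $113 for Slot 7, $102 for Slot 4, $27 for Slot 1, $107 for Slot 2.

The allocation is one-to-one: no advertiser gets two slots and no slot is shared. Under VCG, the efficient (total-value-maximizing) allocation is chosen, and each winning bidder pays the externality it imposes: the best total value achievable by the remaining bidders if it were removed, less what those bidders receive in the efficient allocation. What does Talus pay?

Efficient allocation: Ember→Slot 1 ($132), Larkspur→Slot 4 ($143), Brightly→Slot 5 ($120), Pioneer→Slot 2 ($116), Talus→Slot 7 ($113); total welfare W = $624.
Talus receives Slot 7 at value $113, so the others get W − 113 = $511.
Without Talus: best allocation of the remaining 4 bidders over all 5 slots is Ember→Slot 7 ($144), Larkspur→Slot 4 ($143), Brightly→Slot 5 ($120), Pioneer→Slot 2 ($116), total $523.
VCG payment = (others' best without Talus) − (others' welfare with Talus) = 523 − 511 = $12.

Talus pays $12.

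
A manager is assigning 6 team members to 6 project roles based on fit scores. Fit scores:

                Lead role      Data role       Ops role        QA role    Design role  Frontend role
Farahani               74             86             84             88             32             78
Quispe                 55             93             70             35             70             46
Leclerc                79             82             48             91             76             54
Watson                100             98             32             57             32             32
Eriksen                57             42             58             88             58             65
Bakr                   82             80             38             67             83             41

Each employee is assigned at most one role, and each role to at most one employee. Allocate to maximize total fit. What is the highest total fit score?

This is the linear assignment problem.
Optimal: Farahani→Ops role (84 pts), Quispe→Data role (93 pts), Leclerc→QA role (91 pts), Watson→Lead role (100 pts), Eriksen→Frontend role (65 pts), Bakr→Design role (83 pts) — total 84+93+91+100+65+83 = 516 pts.
Row-greedy (each employee in turn takes its best remaining role) gives 440 pts, worse by 76.
Next-best assignment: Farahani→Frontend role, Quispe→Data role, Leclerc→QA role, Watson→Lead role, Eriksen→Ops role, Bakr→Design role = 503 pts.
Every other assignment is strictly worse.

Maximum total: 516 pts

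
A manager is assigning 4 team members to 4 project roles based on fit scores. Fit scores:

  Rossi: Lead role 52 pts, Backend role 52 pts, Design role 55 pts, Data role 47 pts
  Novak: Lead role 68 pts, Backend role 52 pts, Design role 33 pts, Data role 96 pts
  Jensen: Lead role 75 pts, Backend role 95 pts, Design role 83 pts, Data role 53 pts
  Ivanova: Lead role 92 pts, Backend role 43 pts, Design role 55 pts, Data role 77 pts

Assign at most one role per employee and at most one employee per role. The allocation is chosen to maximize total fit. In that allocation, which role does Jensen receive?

Jensen receives Backend role.

Optimal: Rossi→Design role (55 pts), Novak→Data role (96 pts), Jensen→Backend role (95 pts), Ivanova→Lead role (92 pts) — total 55+96+95+92 = 338 pts.
Swapping Jensen↔Rossi (Jensen→Design role 83 pts, Rossi→Backend role 52 pts) loses 15.
Checked against all permutations: 338 pts is optimal.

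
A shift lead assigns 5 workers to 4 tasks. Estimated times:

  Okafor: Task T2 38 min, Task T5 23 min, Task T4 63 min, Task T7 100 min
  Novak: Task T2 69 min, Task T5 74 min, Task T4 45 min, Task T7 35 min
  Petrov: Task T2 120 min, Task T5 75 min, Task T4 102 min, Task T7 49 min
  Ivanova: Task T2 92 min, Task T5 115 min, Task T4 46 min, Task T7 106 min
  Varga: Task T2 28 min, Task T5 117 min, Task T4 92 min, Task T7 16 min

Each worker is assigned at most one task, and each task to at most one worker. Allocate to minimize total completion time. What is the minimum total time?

Minimum total: 132 min

Optimal: Varga→Task T2 (28 min), Okafor→Task T5 (23 min), Ivanova→Task T4 (46 min), Novak→Task T7 (35 min) — total 28+23+46+35 = 132 min.
Row-greedy (each worker in turn takes its cheapest remaining task) gives 252 min, worse by 120.
Next-best assignment: Varga→Task T2, Okafor→Task T5, Novak→Task T4, Petrov→Task T7 = 145 min.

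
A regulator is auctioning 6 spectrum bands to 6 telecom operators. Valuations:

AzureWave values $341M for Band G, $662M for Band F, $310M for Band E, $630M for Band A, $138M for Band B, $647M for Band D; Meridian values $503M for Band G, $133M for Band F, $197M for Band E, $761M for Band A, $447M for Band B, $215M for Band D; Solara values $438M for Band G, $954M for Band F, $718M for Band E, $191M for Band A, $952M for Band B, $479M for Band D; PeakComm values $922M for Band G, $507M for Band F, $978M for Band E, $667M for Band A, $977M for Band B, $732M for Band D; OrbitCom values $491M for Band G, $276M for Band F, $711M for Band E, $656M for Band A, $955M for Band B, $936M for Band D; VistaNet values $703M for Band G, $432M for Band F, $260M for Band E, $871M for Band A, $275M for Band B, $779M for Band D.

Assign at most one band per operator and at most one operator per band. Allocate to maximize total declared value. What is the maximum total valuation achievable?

This is a one-to-one assignment (maximum-weight bipartite matching).
Optimal: AzureWave→Band D ($647M), Meridian→Band A ($761M), Solara→Band F ($954M), PeakComm→Band E ($978M), OrbitCom→Band B ($955M), VistaNet→Band G ($703M) — total 647+761+954+978+955+703 = $4998M.
Row-greedy (each operator in turn takes its best remaining band) gives $4992M, worse by 6.
Next-best assignment: AzureWave→Band F, Meridian→Band A, Solara→Band B, PeakComm→Band E, OrbitCom→Band D, VistaNet→Band G = $4992M.
Swapping Meridian↔OrbitCom (Meridian→Band B $447M, OrbitCom→Band A $656M) loses 613.

Max total: $4998M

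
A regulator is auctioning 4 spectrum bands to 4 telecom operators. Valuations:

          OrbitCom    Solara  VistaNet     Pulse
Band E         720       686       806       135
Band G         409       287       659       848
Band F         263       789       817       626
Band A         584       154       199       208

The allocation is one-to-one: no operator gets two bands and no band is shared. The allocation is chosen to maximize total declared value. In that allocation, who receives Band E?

VistaNet receives Band E.

Optimal: OrbitCom→Band A ($584M), Solara→Band F ($789M), VistaNet→Band E ($806M), Pulse→Band G ($848M) — total 584+789+806+848 = $3027M.
Max-entry greedy (repeatedly take the single best remaining cell) gives $2539M, worse by 488.
Swapping Solara↔VistaNet (Solara→Band E $686M, VistaNet→Band F $817M) loses 92.
Checked against all permutations: $3027M is optimal.
VistaNet's own top band is Band F ($817M), but forcing VistaNet→Band F and reassigning the rest optimally gives only $2935M — worse by 92.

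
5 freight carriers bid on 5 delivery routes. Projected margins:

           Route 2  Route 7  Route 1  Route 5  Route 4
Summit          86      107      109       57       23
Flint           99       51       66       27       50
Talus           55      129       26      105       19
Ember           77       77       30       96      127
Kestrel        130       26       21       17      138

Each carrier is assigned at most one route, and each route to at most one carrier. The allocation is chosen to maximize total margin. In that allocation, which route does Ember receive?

Ember receives Route 5.

This is the linear assignment problem.
Optimal: Summit→Route 1 ($109k), Flint→Route 2 ($99k), Talus→Route 7 ($129k), Ember→Route 5 ($96k), Kestrel→Route 4 ($138k) — total 109+99+129+96+138 = $571k.
Row-greedy (each carrier in turn takes its best remaining route) gives $481k, worse by 90.
Next-best assignment: Summit→Route 7, Flint→Route 1, Talus→Route 5, Ember→Route 4, Kestrel→Route 2 = $535k.
No other one-to-one assignment exceeds $571k.
Ember's own top route is Route 4 ($127k), but forcing Ember→Route 4 and reassigning the rest optimally gives only $535k — worse by 36.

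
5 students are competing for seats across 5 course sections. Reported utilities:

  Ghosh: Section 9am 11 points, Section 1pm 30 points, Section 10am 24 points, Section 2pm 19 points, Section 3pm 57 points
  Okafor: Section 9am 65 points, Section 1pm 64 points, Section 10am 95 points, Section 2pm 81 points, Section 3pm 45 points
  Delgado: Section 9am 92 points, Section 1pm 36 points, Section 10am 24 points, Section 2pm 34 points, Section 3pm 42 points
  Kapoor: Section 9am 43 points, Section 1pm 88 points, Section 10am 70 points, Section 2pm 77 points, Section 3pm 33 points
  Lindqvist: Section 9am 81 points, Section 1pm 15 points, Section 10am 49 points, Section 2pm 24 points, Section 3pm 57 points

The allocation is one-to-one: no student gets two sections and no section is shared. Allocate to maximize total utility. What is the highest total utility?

This is the linear assignment problem.
Optimal: Ghosh→Section 3pm (57 points), Okafor→Section 2pm (81 points), Delgado→Section 9am (92 points), Kapoor→Section 1pm (88 points), Lindqvist→Section 10am (49 points) — total 57+81+92+88+49 = 367 points.
Max-entry greedy (repeatedly take the single best remaining cell) gives 356 points, worse by 11.

Max total: 367 points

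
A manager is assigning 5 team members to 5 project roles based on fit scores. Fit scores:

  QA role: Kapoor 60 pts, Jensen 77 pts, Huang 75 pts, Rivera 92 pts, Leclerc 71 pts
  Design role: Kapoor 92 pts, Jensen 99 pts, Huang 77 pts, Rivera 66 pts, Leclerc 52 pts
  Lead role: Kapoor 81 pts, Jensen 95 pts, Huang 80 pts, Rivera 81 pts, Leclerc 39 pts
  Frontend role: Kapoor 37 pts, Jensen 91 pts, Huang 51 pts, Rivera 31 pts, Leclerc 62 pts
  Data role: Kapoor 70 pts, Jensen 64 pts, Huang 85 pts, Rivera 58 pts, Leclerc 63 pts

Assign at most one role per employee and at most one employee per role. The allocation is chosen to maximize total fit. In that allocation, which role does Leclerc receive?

Optimal: Kapoor→Design role (92 pts), Jensen→Lead role (95 pts), Huang→Data role (85 pts), Rivera→QA role (92 pts), Leclerc→Frontend role (62 pts) — total 92+95+85+92+62 = 426 pts.
Column-greedy (each role in turn goes to its best remaining employee) gives 419 pts, worse by 7.
Leclerc's own top role is QA role (71 pts), but forcing Leclerc→QA role and reassigning the rest optimally gives only 420 pts — worse by 6.

Leclerc receives Frontend role.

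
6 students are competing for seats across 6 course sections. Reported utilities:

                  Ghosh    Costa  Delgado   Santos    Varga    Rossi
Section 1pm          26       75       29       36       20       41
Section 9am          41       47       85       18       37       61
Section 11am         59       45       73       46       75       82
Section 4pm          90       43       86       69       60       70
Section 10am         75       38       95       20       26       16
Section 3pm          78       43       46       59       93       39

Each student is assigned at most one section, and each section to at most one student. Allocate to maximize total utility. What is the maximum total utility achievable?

Max total: 479 points

Optimal: Ghosh→Section 10am (75 points), Costa→Section 1pm (75 points), Delgado→Section 9am (85 points), Santos→Section 4pm (69 points), Varga→Section 3pm (93 points), Rossi→Section 11am (82 points) — total 75+75+85+69+93+82 = 479 points.
Row-greedy (each student in turn takes its best remaining section) gives 455 points, worse by 24.
Next-best assignment: Ghosh→Section 4pm, Costa→Section 1pm, Delgado→Section 10am, Santos→Section 11am, Varga→Section 3pm, Rossi→Section 9am = 460 points.
Swapping Ghosh↔Varga (Ghosh→Section 3pm 78 points, Varga→Section 10am 26 points) loses 64.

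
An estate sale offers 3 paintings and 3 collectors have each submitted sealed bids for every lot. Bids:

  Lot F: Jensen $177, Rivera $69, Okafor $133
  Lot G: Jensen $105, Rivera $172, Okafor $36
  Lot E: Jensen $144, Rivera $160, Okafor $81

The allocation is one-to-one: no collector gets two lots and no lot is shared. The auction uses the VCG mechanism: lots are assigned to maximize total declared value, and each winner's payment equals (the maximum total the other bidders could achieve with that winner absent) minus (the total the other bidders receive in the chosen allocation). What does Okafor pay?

Efficient allocation: Jensen→Lot E ($144), Rivera→Lot G ($172), Okafor→Lot F ($133); total welfare W = $449.
Okafor receives Lot F at value $133, so the others get W − 133 = $316.
Without Okafor: best allocation of the remaining 2 bidders over all 3 lots is Jensen→Lot F ($177), Rivera→Lot G ($172), total $349.
VCG payment = (others' best without Okafor) − (others' welfare with Okafor) = 349 − 316 = $33.

Okafor pays $33.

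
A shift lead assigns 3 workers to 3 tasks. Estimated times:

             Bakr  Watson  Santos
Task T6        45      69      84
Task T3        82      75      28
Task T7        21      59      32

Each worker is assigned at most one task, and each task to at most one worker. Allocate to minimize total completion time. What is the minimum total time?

Optimal: Bakr→Task T7 (21 min), Watson→Task T6 (69 min), Santos→Task T3 (28 min) — total 21+69+28 = 118 min.
Column-greedy (each task in turn goes to its cheapest remaining worker) gives 132 min, worse by 14.
Next-best assignment: Bakr→Task T6, Watson→Task T7, Santos→Task T3 = 132 min.
Swapping Santos↔Watson (Santos→Task T6 84 min, Watson→Task T3 75 min) adds 62.

Minimum total: 118 min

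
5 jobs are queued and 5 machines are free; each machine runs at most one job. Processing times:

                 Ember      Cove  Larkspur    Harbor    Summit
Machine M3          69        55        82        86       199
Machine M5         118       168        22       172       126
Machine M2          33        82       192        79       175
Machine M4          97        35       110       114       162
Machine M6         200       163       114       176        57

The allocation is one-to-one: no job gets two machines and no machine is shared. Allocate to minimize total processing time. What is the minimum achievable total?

Minimum total: 233 min

Optimal: Ember→Machine M2 (33 min), Cove→Machine M4 (35 min), Larkspur→Machine M5 (22 min), Harbor→Machine M3 (86 min), Summit→Machine M6 (57 min) — total 33+35+22+86+57 = 233 min.
Column-greedy (each machine in turn goes to its cheapest remaining job) gives 281 min, worse by 48.
No other one-to-one assignment undercuts 233 min.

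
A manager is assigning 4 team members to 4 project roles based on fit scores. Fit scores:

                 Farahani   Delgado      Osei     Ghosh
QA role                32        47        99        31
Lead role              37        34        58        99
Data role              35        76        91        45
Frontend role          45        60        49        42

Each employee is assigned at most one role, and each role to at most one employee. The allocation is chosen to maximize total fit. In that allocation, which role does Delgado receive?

This is a one-to-one assignment (maximum-weight bipartite matching).
Optimal: Farahani→Frontend role (45 pts), Delgado→Data role (76 pts), Osei→QA role (99 pts), Ghosh→Lead role (99 pts) — total 45+76+99+99 = 319 pts.
Next-best assignment: Farahani→Data role, Delgado→Frontend role, Osei→QA role, Ghosh→Lead role = 293 pts.
Every other assignment is strictly worse.

Delgado receives Data role.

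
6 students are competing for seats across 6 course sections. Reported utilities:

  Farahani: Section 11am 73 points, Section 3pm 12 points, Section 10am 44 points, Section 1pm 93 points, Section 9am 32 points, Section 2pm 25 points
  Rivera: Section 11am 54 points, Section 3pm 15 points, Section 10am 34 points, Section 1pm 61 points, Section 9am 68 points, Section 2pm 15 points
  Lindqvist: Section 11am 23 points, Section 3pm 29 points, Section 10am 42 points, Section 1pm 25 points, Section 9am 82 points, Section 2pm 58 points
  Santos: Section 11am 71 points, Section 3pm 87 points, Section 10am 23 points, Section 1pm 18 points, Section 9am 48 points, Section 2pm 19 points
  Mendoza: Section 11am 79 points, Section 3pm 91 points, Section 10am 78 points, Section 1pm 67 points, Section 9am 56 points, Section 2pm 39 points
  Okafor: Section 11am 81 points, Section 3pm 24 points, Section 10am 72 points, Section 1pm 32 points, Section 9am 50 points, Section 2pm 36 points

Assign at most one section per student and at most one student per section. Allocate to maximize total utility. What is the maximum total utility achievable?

Maximum total: 465 points

This is the linear assignment problem.
Optimal: Farahani→Section 1pm (93 points), Rivera→Section 9am (68 points), Lindqvist→Section 2pm (58 points), Santos→Section 3pm (87 points), Mendoza→Section 10am (78 points), Okafor→Section 11am (81 points) — total 93+68+58+87+78+81 = 465 points.
Column-greedy (each section in turn goes to its best remaining student) gives 378 points, worse by 87.
No other one-to-one assignment exceeds 465 points.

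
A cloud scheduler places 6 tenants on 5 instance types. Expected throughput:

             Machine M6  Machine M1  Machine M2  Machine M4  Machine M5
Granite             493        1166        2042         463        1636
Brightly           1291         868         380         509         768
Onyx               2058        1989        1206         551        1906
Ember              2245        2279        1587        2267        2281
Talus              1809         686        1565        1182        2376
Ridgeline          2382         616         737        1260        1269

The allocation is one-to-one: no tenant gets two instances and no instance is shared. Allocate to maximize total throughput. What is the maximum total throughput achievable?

Max total: 11056 ops/s

This is the linear assignment problem.
Optimal: Ridgeline→Machine M6 (2382 ops/s), Onyx→Machine M1 (1989 ops/s), Granite→Machine M2 (2042 ops/s), Ember→Machine M4 (2267 ops/s), Talus→Machine M5 (2376 ops/s) — total 2382+1989+2042+2267+2376 = 11056 ops/s.
Row-greedy (each tenant in turn takes its best remaining instance) gives 8785 ops/s, worse by 2271.
Next-best assignment: Onyx→Machine M6, Ember→Machine M1, Granite→Machine M2, Ridgeline→Machine M4, Talus→Machine M5 = 10015 ops/s.
Swapping Talus↔Granite (Talus→Machine M2 1565 ops/s, Granite→Machine M5 1636 ops/s) loses 1217.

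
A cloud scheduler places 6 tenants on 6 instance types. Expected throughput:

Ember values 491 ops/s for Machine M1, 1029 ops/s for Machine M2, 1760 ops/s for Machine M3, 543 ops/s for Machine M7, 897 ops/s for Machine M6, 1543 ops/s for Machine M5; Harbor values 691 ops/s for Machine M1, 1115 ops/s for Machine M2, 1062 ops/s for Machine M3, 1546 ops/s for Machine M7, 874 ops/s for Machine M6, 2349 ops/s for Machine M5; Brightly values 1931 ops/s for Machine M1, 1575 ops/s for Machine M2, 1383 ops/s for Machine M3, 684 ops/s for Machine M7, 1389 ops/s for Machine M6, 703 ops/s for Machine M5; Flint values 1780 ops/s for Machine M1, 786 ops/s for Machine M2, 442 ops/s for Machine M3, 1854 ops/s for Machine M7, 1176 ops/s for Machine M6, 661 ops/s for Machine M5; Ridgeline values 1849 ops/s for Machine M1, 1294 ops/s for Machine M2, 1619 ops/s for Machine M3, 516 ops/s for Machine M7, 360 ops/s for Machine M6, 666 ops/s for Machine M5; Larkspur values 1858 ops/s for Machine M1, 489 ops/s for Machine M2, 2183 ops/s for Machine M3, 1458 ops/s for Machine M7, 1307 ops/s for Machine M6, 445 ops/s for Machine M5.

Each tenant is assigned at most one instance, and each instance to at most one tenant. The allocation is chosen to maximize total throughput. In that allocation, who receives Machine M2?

Brightly receives Machine M2.

Optimal: Ember→Machine M6 (897 ops/s), Harbor→Machine M5 (2349 ops/s), Brightly→Machine M2 (1575 ops/s), Flint→Machine M7 (1854 ops/s), Ridgeline→Machine M1 (1849 ops/s), Larkspur→Machine M3 (2183 ops/s) — total 897+2349+1575+1854+1849+2183 = 10707 ops/s.
Column-greedy (each instance in turn goes to its best remaining tenant) gives 10508 ops/s, worse by 199.
Swapping Ridgeline↔Ember (Ridgeline→Machine M6 360 ops/s, Ember→Machine M1 491 ops/s) loses 1895.
Checked against all permutations: 10707 ops/s is optimal.
Brightly's own top instance is Machine M1 (1931 ops/s), but forcing Brightly→Machine M1 and reassigning the rest optimally gives only 10508 ops/s — worse by 199.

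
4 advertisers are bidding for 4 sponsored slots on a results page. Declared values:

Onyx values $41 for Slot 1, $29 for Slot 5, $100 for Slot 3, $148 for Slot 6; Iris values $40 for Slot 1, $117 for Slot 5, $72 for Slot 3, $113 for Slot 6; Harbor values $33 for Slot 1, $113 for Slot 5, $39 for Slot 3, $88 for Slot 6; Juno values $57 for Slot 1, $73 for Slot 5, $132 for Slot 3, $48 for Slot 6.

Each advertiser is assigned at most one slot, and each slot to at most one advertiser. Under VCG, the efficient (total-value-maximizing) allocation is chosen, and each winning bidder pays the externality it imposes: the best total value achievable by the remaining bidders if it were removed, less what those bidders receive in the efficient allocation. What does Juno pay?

Juno pays $32.

Efficient allocation: Onyx→Slot 6 ($148), Iris→Slot 1 ($40), Harbor→Slot 5 ($113), Juno→Slot 3 ($132); total welfare W = $433.
Juno receives Slot 3 at value $132, so the others get W − 132 = $301.
Without Juno: best allocation of the remaining 3 bidders over all 4 slots is Onyx→Slot 6 ($148), Iris→Slot 3 ($72), Harbor→Slot 5 ($113), total $333.
VCG payment = (others' best without Juno) − (others' welfare with Juno) = 333 − 301 = $32.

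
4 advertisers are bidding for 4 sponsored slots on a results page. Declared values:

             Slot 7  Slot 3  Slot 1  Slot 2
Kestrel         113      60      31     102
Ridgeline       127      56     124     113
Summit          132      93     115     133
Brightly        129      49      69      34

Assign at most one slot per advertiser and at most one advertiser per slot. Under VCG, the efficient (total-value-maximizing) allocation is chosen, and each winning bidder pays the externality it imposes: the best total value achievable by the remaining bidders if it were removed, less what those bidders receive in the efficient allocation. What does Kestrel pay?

Kestrel pays $40.

Efficient allocation: Kestrel→Slot 2 ($102), Ridgeline→Slot 1 ($124), Summit→Slot 3 ($93), Brightly→Slot 7 ($129); total welfare W = $448.
Kestrel receives Slot 2 at value $102, so the others get W − 102 = $346.
Without Kestrel: best allocation of the remaining 3 bidders over all 4 slots is Ridgeline→Slot 1 ($124), Summit→Slot 2 ($133), Brightly→Slot 7 ($129), total $386.
VCG payment = (others' best without Kestrel) − (others' welfare with Kestrel) = 386 − 346 = $40.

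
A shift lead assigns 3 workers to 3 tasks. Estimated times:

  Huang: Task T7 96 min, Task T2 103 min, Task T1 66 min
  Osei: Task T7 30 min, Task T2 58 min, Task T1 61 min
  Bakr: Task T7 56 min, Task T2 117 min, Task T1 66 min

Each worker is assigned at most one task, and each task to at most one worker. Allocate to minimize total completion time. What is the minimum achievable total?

This is the linear assignment problem.
Optimal: Huang→Task T1 (66 min), Osei→Task T2 (58 min), Bakr→Task T7 (56 min) — total 66+58+56 = 180 min.
Min-entry greedy (repeatedly take the single cheapest remaining cell) gives 213 min, worse by 33.

Min total: 180 min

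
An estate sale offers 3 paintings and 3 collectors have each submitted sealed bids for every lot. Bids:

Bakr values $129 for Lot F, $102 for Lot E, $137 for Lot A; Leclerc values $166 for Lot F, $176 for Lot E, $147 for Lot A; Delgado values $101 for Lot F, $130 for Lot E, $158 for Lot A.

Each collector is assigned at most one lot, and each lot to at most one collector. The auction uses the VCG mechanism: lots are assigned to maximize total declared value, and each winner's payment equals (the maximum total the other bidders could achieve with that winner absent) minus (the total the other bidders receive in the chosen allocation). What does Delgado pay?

Efficient allocation: Bakr→Lot F ($129), Leclerc→Lot E ($176), Delgado→Lot A ($158); total welfare W = $463.
Delgado receives Lot A at value $158, so the others get W − 158 = $305.
Without Delgado: best allocation of the remaining 2 bidders over all 3 lots is Bakr→Lot A ($137), Leclerc→Lot E ($176), total $313.
VCG payment = (others' best without Delgado) − (others' welfare with Delgado) = 313 − 305 = $8.

Delgado pays $8.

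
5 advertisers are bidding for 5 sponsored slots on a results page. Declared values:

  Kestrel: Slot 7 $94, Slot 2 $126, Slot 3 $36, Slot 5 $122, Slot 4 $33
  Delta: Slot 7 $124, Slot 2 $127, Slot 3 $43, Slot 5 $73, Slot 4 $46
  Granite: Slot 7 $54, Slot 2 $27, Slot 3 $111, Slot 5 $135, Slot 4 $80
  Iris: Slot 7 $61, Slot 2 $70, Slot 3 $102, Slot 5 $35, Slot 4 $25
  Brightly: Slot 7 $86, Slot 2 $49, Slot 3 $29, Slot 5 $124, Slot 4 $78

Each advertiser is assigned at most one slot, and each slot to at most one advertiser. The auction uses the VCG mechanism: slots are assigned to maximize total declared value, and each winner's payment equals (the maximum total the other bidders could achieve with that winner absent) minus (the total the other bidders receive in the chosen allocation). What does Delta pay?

Efficient allocation: Kestrel→Slot 2 ($126), Delta→Slot 7 ($124), Granite→Slot 5 ($135), Iris→Slot 3 ($102), Brightly→Slot 4 ($78); total welfare W = $565.
Delta receives Slot 7 at value $124, so the others get W − 124 = $441.
Without Delta: best allocation of the remaining 4 bidders over all 5 slots is Kestrel→Slot 2 ($126), Granite→Slot 5 ($135), Iris→Slot 3 ($102), Brightly→Slot 7 ($86), total $449.
VCG payment = (others' best without Delta) − (others' welfare with Delta) = 449 − 441 = $8.

Delta pays $8.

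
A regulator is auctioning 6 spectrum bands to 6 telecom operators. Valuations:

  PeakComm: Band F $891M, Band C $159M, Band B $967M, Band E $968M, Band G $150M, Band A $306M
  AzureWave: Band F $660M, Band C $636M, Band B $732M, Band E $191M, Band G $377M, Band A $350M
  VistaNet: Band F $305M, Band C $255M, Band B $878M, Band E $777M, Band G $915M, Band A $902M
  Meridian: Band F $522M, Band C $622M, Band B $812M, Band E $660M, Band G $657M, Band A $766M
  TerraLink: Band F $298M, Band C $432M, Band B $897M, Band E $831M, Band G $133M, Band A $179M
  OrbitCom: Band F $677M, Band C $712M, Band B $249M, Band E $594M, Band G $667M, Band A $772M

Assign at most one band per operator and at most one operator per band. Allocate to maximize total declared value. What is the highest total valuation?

Maximum total: $4918M

Treat this as an assignment problem: match each operator to one band.
Optimal: PeakComm→Band E ($968M), AzureWave→Band F ($660M), VistaNet→Band G ($915M), Meridian→Band A ($766M), TerraLink→Band B ($897M), OrbitCom→Band C ($712M) — total 968+660+915+766+897+712 = $4918M.
Column-greedy (each band in turn goes to its best remaining operator) gives $4284M, worse by 634.
Swapping AzureWave↔Meridian (AzureWave→Band A $350M, Meridian→Band F $522M) loses 554.
No other one-to-one assignment exceeds $4918M.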